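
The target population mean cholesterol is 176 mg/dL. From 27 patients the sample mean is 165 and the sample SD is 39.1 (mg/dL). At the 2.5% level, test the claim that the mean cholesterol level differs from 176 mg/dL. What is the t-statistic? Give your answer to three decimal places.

-1.462

H0: μ = 176; H1: μ ≠ 176 (one-sample t-test, two-sided).
t = (x̄ − μ₀)/(s/√n) = (165 − 176)/(39.1/√27) = -1.462
df = n − 1 = 26
Two-sided p-value ≈ 0.156
Since p ≈ 0.156 > α = 0.025, fail to reject H0; the evidence is not statistically significant.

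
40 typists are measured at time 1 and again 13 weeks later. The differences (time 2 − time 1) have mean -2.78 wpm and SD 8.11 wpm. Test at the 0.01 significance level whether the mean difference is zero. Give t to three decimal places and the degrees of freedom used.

t = -2.168, df = 39

H0: μ_d = 0; H1: μ_d ≠ 0 (paired t-test on the differences, two-sided).
t = d̄/(s_d/√n) = -2.78/(8.11/√40) = -2.168
df = n − 1 = 39
Two-sided p-value ≈ 0.0363
Since p ≈ 0.0363 > α = 0.01, fail to reject H0; the data do not provide sufficient evidence against H0.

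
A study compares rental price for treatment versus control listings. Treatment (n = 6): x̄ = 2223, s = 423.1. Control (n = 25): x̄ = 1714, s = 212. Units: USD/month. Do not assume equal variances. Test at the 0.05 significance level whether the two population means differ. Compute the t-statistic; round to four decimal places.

Let group 1 = treatment, group 2 = control. H0: μ_1 = μ_2; H1: μ_1 ≠ μ_2 (Welch's two-sample t-test, two-sided).
t = (x̄_1 − x̄_2)/√(s_1²/n_1 + s_2²/n_2) = (2223 − 1714)/√(423.1²/6 + 212²/25) = 2.8618
Welch–Satterthwaite df ≈ 5.62
Two-sided p-value ≈ 0.0309
Since p ≈ 0.0309 < α = 0.05, reject H0; the evidence is statistically significant.

2.8618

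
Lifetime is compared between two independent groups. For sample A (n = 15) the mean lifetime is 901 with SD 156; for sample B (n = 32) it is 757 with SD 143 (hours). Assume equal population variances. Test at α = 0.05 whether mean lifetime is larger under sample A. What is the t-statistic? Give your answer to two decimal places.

3.13

Let group 1 = sample A, group 2 = sample B. H0: μ_1 = μ_2; H1: μ_1 > μ_2 (two-sample pooled-variance t-test, right-tailed).
s_p² = [(15−1)·156² + (32−1)·143²]/(15+32−2) = 21658.3
t = (901 − 757)/√[21658.3·(1/15 + 1/32)] = 3.13
df = n₁ + n₂ − 2 = 45
p-value = P(T ≥ 3.13) ≈ 0.0015
Since p ≈ 0.0015 < α = 0.05, reject H0; the evidence is statistically significant.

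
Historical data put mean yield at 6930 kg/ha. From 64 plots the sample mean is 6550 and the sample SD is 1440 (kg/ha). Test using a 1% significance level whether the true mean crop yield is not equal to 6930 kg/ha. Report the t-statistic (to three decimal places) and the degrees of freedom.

H0: μ = 6930; H1: μ ≠ 6930 (one-sample t-test, two-sided).
t = (x̄ − μ₀)/(s/√n) = (6550 − 6930)/(1440/√64) = -2.111
df = n − 1 = 63
Two-sided p-value ≈ 0.0387
Since p ≈ 0.0387 > α = 0.01, fail to reject H0; the evidence is not statistically significant.

t = -2.111, df = 63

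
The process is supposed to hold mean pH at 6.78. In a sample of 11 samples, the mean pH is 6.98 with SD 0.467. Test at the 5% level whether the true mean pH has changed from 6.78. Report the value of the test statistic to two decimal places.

1.42

H0: μ = 6.78; H1: μ ≠ 6.78 (one-sample t-test, two-sided).
t = (x̄ − μ₀)/(s/√n) = (6.98 − 6.78)/(0.467/√11) = 1.42
df = n − 1 = 10
Two-sided p-value ≈ 0.1859
Since p ≈ 0.1859 > α = 0.05, fail to reject H0; the evidence is not statistically significant.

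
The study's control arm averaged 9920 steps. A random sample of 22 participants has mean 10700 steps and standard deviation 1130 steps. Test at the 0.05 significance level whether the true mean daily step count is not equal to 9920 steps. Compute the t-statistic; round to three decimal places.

3.238

H0: μ = 9920; H1: μ ≠ 9920 (one-sample t-test, two-sided).
t = (x̄ − μ₀)/(s/√n) = (10700 − 9920)/(1130/√22) = 3.238
df = n − 1 = 21
Two-sided p-value ≈ 0.0039
Since p ≈ 0.0039 < α = 0.05, reject H0; the evidence is statistically significant.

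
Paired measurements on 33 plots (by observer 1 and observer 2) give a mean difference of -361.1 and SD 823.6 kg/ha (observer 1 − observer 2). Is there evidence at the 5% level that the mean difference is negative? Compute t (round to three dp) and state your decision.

H0: μ_d = 0; H1: μ_d < 0 (paired t-test on the differences, left-tailed).
t = d̄/(s_d/√n) = -361.1/(823.6/√33) = -2.519
df = n − 1 = 32
p-value = P(T ≤ -2.519) ≈ 0.0085
Since p ≈ 0.0085 < α = 0.05, reject H0; the data support H1.

t = -2.519; reject H0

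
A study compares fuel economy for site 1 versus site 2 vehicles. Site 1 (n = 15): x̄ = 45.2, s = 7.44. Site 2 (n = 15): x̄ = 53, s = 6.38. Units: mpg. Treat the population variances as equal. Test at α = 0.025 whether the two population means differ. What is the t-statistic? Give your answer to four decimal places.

Let group 1 = site 1, group 2 = site 2. H0: μ_1 = μ_2; H1: μ_1 ≠ μ_2 (two-sample pooled-variance t-test, two-sided).
s_p² = [(15−1)·7.44² + (15−1)·6.38²]/(15+15−2) = 48.029
t = (45.2 − 53)/√[48.029·(1/15 + 1/15)] = -3.0823
df = n₁ + n₂ − 2 = 28
Two-sided p-value ≈ 0.0046
Since p ≈ 0.0046 < α = 0.025, reject H0; the data support H1.

-3.0823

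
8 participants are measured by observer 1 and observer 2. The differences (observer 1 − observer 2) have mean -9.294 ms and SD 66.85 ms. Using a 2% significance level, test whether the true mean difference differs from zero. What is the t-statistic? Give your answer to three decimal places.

H0: μ_d = 0; H1: μ_d ≠ 0 (paired t-test on the differences, two-sided).
t = d̄/(s_d/√n) = -9.294/(66.85/√8) = -0.393
df = n − 1 = 7
Two-sided p-value ≈ 0.7059
Since p ≈ 0.7059 > α = 0.02, fail to reject H0; the evidence is not statistically significant.

-0.393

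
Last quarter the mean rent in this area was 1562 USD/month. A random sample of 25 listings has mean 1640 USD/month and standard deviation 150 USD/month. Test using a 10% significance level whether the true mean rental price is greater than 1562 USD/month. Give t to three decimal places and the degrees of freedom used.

H0: μ = 1562; H1: μ > 1562 (one-sample t-test, right-tailed).
t = (x̄ − μ₀)/(s/√n) = (1640 − 1562)/(150/√25) = 2.600
df = n − 1 = 24
p-value = P(T ≥ 2.600) ≈ 0.0079
Since p ≈ 0.0079 < α = 0.1, reject H0; the data support H1.

t = 2.600, df = 24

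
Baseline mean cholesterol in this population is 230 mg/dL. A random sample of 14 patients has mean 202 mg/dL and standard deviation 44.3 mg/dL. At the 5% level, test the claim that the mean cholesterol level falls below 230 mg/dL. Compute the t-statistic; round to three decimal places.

H0: μ = 230; H1: μ < 230 (one-sample t-test, left-tailed).
t = (x̄ − μ₀)/(s/√n) = (202 − 230)/(44.3/√14) = -2.365
df = n − 1 = 13
p-value = P(T ≤ -2.365) ≈ 0.0171
Since p ≈ 0.0171 < α = 0.05, reject H0; the data support H1.

-2.365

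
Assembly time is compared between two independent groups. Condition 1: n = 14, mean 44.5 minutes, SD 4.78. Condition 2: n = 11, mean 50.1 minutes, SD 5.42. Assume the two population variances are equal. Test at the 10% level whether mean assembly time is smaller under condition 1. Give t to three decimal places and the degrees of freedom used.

Let group 1 = condition 1, group 2 = condition 2. H0: μ_1 = μ_2; H1: μ_1 < μ_2 (two-sample pooled-variance t-test, left-tailed).
s_p² = [(14−1)·4.78² + (11−1)·5.42²]/(14+11−2) = 25.6867
t = (44.5 − 50.1)/√[25.6867·(1/14 + 1/11)] = -2.742
df = n₁ + n₂ − 2 = 23
p-value = P(T ≤ -2.742) ≈ 0.0058
Since p ≈ 0.0058 < α = 0.1, reject H0; the evidence is statistically significant.

t = -2.742, df = 23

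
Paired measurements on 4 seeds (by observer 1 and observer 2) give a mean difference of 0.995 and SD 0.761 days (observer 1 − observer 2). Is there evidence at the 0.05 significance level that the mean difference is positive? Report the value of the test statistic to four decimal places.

2.6150

H0: μ_d = 0; H1: μ_d > 0 (paired t-test on the differences, right-tailed).
t = d̄/(s_d/√n) = 0.995/(0.761/√4) = 2.6150
df = n − 1 = 3
p-value = P(T ≥ 2.6150) ≈ 0.040
Since p ≈ 0.040 < α = 0.05, reject H0; the evidence is statistically significant.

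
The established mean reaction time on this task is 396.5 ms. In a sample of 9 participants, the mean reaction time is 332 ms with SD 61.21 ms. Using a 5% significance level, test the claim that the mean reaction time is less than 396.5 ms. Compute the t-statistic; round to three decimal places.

H0: μ = 396.5; H1: μ < 396.5 (one-sample t-test, left-tailed).
t = (x̄ − μ₀)/(s/√n) = (332 − 396.5)/(61.21/√9) = -3.161
df = n − 1 = 8
p-value = P(T ≤ -3.161) ≈ 0.0067
Since p ≈ 0.0067 < α = 0.05, reject H0; the evidence is statistically significant.

-3.161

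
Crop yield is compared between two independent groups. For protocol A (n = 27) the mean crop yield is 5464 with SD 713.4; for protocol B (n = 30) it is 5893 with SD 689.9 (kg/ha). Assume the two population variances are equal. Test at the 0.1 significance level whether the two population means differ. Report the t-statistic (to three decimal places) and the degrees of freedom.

Let group 1 = protocol A, group 2 = protocol B. H0: μ_1 = μ_2; H1: μ_1 ≠ μ_2 (two-sample pooled-variance t-test, two-sided).
s_p² = [(27−1)·713.4² + (30−1)·689.9²]/(27+30−2) = 491551
t = (5464 − 5893)/√[491551·(1/27 + 1/30)] = -2.307
df = n₁ + n₂ − 2 = 55
Two-sided p-value ≈ 0.0249
Since p ≈ 0.0249 < α = 0.1, reject H0; the evidence is statistically significant.

t = -2.307, df = 55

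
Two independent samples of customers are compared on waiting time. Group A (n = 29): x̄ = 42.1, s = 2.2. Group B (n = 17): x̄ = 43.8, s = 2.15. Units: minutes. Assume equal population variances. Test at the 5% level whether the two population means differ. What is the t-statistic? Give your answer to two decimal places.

Let group 1 = group A, group 2 = group B. H0: μ_1 = μ_2; H1: μ_1 ≠ μ_2 (two-sample pooled-variance t-test, two-sided).
s_p² = [(29−1)·2.2² + (17−1)·2.15²]/(29+17−2) = 4.76091
t = (42.1 − 43.8)/√[4.76091·(1/29 + 1/17)] = -2.55
df = n₁ + n₂ − 2 = 44
Two-sided p-value ≈ 0.014
Since p ≈ 0.014 < α = 0.05, reject H0; the evidence is statistically significant.

-2.55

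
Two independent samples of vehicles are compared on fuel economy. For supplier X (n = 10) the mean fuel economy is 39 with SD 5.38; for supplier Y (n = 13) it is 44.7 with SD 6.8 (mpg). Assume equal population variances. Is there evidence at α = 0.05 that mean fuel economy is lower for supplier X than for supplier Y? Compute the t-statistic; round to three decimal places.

Let group 1 = supplier X, group 2 = supplier Y. H0: μ_1 = μ_2; H1: μ_1 < μ_2 (two-sample pooled-variance t-test, left-tailed).
s_p² = [(10−1)·5.38² + (13−1)·6.8²]/(10+13−2) = 38.8276
t = (39 − 44.7)/√[38.8276·(1/10 + 1/13)] = -2.175
df = n₁ + n₂ − 2 = 21
p-value = P(T ≤ -2.175) ≈ 0.0206
Since p ≈ 0.0206 < α = 0.05, reject H0; the evidence is statistically significant.

-2.175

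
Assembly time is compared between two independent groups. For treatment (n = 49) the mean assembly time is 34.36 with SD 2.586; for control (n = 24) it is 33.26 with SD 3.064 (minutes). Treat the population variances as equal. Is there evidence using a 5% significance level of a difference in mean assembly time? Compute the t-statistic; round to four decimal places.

1.6055

Let group 1 = treatment, group 2 = control. H0: μ_1 = μ_2; H1: μ_1 ≠ μ_2 (two-sample pooled-variance t-test, two-sided).
s_p² = [(49−1)·2.586² + (24−1)·3.064²]/(49+24−2) = 7.56227
t = (34.36 − 33.26)/√[7.56227·(1/49 + 1/24)] = 1.6055
df = n₁ + n₂ − 2 = 71
Two-sided p-value ≈ 0.113
Since p ≈ 0.113 > α = 0.05, fail to reject H0; the evidence is not statistically significant.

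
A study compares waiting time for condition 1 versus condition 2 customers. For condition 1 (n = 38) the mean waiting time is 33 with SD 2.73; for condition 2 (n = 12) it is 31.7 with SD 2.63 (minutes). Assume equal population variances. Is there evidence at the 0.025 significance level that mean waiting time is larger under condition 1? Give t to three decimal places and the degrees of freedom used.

t = 1.450, df = 48

Let group 1 = condition 1, group 2 = condition 2. H0: μ_1 = μ_2; H1: μ_1 > μ_2 (two-sample pooled-variance t-test, right-tailed).
s_p² = [(38−1)·2.73² + (12−1)·2.63²]/(38+12−2) = 7.33007
t = (33 − 31.7)/√[7.33007·(1/38 + 1/12)] = 1.450
df = n₁ + n₂ − 2 = 48
p-value = P(T ≥ 1.450) ≈ 0.0768
Since p ≈ 0.0768 > α = 0.025, fail to reject H0; the evidence is not statistically significant.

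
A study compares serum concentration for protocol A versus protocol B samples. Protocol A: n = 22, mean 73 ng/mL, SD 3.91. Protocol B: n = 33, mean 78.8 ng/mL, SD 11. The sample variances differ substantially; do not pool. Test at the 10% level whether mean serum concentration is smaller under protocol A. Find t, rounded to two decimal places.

Let group 1 = protocol A, group 2 = protocol B. H0: μ_1 = μ_2; H1: μ_1 < μ_2 (Welch's two-sample t-test, left-tailed).
t = (x̄_1 − x̄_2)/√(s_1²/n_1 + s_2²/n_2) = (73 − 78.8)/√(3.91²/22 + 11²/33) = -2.78
Welch–Satterthwaite df ≈ 42.93
p-value = P(T ≤ -2.78) ≈ 0.004
Since p ≈ 0.004 < α = 0.1, reject H0; the data support H1.

-2.78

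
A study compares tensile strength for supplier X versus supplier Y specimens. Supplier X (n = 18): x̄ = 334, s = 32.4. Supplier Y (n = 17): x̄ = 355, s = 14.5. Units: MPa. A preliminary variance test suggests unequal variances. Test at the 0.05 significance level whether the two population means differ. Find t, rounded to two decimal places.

-2.50

Let group 1 = supplier X, group 2 = supplier Y. H0: μ_1 = μ_2; H1: μ_1 ≠ μ_2 (Welch's two-sample t-test, two-sided).
t = (x̄_1 − x̄_2)/√(s_1²/n_1 + s_2²/n_2) = (334 − 355)/√(32.4²/18 + 14.5²/17) = -2.50
Welch–Satterthwaite df ≈ 23.84
Two-sided p-value ≈ 0.0198
Since p ≈ 0.0198 < α = 0.05, reject H0; the data support H1.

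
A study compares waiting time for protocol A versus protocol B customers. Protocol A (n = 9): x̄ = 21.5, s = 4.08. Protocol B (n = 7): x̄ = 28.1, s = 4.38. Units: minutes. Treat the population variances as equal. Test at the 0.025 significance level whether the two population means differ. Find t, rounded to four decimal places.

Let group 1 = protocol A, group 2 = protocol B. H0: μ_1 = μ_2; H1: μ_1 ≠ μ_2 (two-sample pooled-variance t-test, two-sided).
s_p² = [(9−1)·4.08² + (7−1)·4.38²]/(9+7−2) = 17.7341
t = (21.5 − 28.1)/√[17.7341·(1/9 + 1/7)] = -3.1099
df = n₁ + n₂ − 2 = 14
Two-sided p-value ≈ 0.0077
Since p ≈ 0.0077 < α = 0.025, reject H0; the evidence is statistically significant.

-3.1099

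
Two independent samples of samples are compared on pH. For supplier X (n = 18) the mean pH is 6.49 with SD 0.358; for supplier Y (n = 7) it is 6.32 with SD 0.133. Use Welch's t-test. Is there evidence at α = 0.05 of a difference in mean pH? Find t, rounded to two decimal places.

Let group 1 = supplier X, group 2 = supplier Y. H0: μ_1 = μ_2; H1: μ_1 ≠ μ_2 (Welch's two-sample t-test, two-sided).
t = (x̄_1 − x̄_2)/√(s_1²/n_1 + s_2²/n_2) = (6.49 − 6.32)/√(0.358²/18 + 0.133²/7) = 1.73
Welch–Satterthwaite df ≈ 23.00
Two-sided p-value ≈ 0.097
Since p ≈ 0.097 > α = 0.05, fail to reject H0; the evidence is not statistically significant.

1.73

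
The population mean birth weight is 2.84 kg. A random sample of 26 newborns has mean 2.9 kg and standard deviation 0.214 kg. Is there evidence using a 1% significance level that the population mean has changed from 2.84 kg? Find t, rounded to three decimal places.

H0: μ = 2.84; H1: μ ≠ 2.84 (one-sample t-test, two-sided).
t = (x̄ − μ₀)/(s/√n) = (2.9 − 2.84)/(0.214/√26) = 1.430
df = n − 1 = 25
Two-sided p-value ≈ 0.165
Since p ≈ 0.165 > α = 0.01, fail to reject H0; the evidence is not statistically significant.

1.430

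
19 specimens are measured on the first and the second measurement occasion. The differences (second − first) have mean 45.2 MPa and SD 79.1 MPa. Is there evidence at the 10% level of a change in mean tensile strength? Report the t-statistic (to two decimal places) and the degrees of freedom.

t = 2.49, df = 18

H0: μ_d = 0; H1: μ_d ≠ 0 (paired t-test on the differences, two-sided).
t = d̄/(s_d/√n) = 45.2/(79.1/√19) = 2.49
df = n − 1 = 18
Two-sided p-value ≈ 0.0227
Since p ≈ 0.0227 < α = 0.1, reject H0; the data support H1.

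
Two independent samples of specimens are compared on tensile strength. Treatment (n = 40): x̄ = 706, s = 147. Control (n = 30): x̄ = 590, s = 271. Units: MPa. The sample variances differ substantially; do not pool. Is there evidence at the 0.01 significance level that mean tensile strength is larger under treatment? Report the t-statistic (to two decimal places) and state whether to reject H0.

Let group 1 = treatment, group 2 = control. H0: μ_1 = μ_2; H1: μ_1 > μ_2 (Welch's two-sample t-test, right-tailed).
t = (x̄_1 − x̄_2)/√(s_1²/n_1 + s_2²/n_2) = (706 − 590)/√(147²/40 + 271²/30) = 2.12
Welch–Satterthwaite df ≈ 41.70
p-value = P(T ≥ 2.12) ≈ 0.020
Since p ≈ 0.020 > α = 0.01, fail to reject H0; the data do not provide sufficient evidence against H0.

t = 2.12; fail to reject H0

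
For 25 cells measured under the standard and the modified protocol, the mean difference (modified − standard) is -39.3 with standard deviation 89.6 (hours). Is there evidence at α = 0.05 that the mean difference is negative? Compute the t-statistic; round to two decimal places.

-2.19

H0: μ_d = 0; H1: μ_d < 0 (paired t-test on the differences, left-tailed).
t = d̄/(s_d/√n) = -39.3/(89.6/√25) = -2.19
df = n − 1 = 24
p-value = P(T ≤ -2.19) ≈ 0.019
Since p ≈ 0.019 < α = 0.05, reject H0; the evidence is statistically significant.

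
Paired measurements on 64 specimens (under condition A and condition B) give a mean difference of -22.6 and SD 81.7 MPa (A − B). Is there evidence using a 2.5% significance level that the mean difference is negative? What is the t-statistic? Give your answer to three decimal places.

-2.213

H0: μ_d = 0; H1: μ_d < 0 (paired t-test on the differences, left-tailed).
t = d̄/(s_d/√n) = -22.6/(81.7/√64) = -2.213
df = n − 1 = 63
p-value = P(T ≤ -2.213) ≈ 0.015
Since p ≈ 0.015 < α = 0.025, reject H0; the data support H1.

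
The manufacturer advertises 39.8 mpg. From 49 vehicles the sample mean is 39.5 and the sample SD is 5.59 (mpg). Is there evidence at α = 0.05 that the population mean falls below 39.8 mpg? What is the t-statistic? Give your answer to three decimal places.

-0.376

H0: μ = 39.8; H1: μ < 39.8 (one-sample t-test, left-tailed).
t = (x̄ − μ₀)/(s/√n) = (39.5 − 39.8)/(5.59/√49) = -0.376
df = n − 1 = 48
p-value = P(T ≤ -0.376) ≈ 0.3544
Since p ≈ 0.3544 > α = 0.05, fail to reject H0; the evidence is not statistically significant.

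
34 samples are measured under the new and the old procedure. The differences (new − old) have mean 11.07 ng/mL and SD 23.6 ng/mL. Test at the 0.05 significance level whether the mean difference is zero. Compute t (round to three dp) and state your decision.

H0: μ_d = 0; H1: μ_d ≠ 0 (paired t-test on the differences, two-sided).
t = d̄/(s_d/√n) = 11.07/(23.6/√34) = 2.735
df = n − 1 = 33
Two-sided p-value ≈ 0.0100
Since p ≈ 0.0100 < α = 0.05, reject H0; the evidence is statistically significant.

t = 2.735; reject H0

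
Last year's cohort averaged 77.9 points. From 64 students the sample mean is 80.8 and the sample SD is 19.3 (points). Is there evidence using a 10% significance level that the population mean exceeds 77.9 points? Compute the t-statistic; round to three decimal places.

H0: μ = 77.9; H1: μ > 77.9 (one-sample t-test, right-tailed).
t = (x̄ − μ₀)/(s/√n) = (80.8 − 77.9)/(19.3/√64) = 1.202
df = n − 1 = 63
p-value = P(T ≥ 1.202) ≈ 0.117
Since p ≈ 0.117 > α = 0.1, fail to reject H0; the evidence is not statistically significant.

1.202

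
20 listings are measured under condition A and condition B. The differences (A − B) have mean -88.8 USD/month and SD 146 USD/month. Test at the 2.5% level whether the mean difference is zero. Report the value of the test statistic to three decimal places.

-2.720

H0: μ_d = 0; H1: μ_d ≠ 0 (paired t-test on the differences, two-sided).
t = d̄/(s_d/√n) = -88.8/(146/√20) = -2.720
df = n − 1 = 19
Two-sided p-value ≈ 0.014
Since p ≈ 0.014 < α = 0.025, reject H0; the data support H1.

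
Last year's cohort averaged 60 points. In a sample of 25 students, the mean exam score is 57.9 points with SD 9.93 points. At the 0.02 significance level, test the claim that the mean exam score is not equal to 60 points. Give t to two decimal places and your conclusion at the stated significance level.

t = -1.06; fail to reject H0

H0: μ = 60; H1: μ ≠ 60 (one-sample t-test, two-sided).
t = (x̄ − μ₀)/(s/√n) = (57.9 − 60)/(9.93/√25) = -1.06
df = n − 1 = 24
Two-sided p-value ≈ 0.3009
Since p ≈ 0.3009 > α = 0.02, fail to reject H0; the data do not provide sufficient evidence against H0.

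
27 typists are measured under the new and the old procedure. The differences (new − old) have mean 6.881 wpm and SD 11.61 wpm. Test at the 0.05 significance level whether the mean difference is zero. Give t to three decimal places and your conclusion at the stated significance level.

H0: μ_d = 0; H1: μ_d ≠ 0 (paired t-test on the differences, two-sided).
t = d̄/(s_d/√n) = 6.881/(11.61/√27) = 3.080
df = n − 1 = 26
Two-sided p-value ≈ 0.0048
Since p ≈ 0.0048 < α = 0.05, reject H0; the data support H1.

t = 3.080; reject H0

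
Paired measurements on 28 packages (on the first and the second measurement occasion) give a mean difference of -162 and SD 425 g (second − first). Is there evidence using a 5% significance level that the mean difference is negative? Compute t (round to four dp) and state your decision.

H0: μ_d = 0; H1: μ_d < 0 (paired t-test on the differences, left-tailed).
t = d̄/(s_d/√n) = -162/(425/√28) = -2.0170
df = n − 1 = 27
p-value = P(T ≤ -2.0170) ≈ 0.0269
Since p ≈ 0.0269 < α = 0.05, reject H0; the evidence is statistically significant.

t = -2.0170; reject H0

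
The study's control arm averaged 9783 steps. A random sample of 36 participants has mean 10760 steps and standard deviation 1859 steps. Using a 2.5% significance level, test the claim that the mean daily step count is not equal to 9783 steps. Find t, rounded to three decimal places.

H0: μ = 9783; H1: μ ≠ 9783 (one-sample t-test, two-sided).
t = (x̄ − μ₀)/(s/√n) = (10760 − 9783)/(1859/√36) = 3.153
df = n − 1 = 35
Two-sided p-value ≈ 0.003
Since p ≈ 0.003 < α = 0.025, reject H0; the evidence is statistically significant.

3.153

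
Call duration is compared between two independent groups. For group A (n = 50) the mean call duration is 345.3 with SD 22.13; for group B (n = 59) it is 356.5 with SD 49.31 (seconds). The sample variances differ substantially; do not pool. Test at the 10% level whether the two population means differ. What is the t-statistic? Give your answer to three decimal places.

-1.568

Let group 1 = group A, group 2 = group B. H0: μ_1 = μ_2; H1: μ_1 ≠ μ_2 (Welch's two-sample t-test, two-sided).
t = (x̄_1 − x̄_2)/√(s_1²/n_1 + s_2²/n_2) = (345.3 − 356.5)/√(22.13²/50 + 49.31²/59) = -1.568
Welch–Satterthwaite df ≈ 83.28
Two-sided p-value ≈ 0.121
Since p ≈ 0.121 > α = 0.1, fail to reject H0; the evidence is not statistically significant.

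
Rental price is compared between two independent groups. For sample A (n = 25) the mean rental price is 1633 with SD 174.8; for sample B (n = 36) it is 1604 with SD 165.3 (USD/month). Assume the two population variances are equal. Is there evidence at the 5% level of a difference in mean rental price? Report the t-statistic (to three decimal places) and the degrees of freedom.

t = 0.658, df = 59

Let group 1 = sample A, group 2 = sample B. H0: μ_1 = μ_2; H1: μ_1 ≠ μ_2 (two-sample pooled-variance t-test, two-sided).
s_p² = [(25−1)·174.8² + (36−1)·165.3²]/(25+36−2) = 28638.4
t = (1633 − 1604)/√[28638.4·(1/25 + 1/36)] = 0.658
df = n₁ + n₂ − 2 = 59
Two-sided p-value ≈ 0.513
Since p ≈ 0.513 > α = 0.05, fail to reject H0; the data do not provide sufficient evidence against H0.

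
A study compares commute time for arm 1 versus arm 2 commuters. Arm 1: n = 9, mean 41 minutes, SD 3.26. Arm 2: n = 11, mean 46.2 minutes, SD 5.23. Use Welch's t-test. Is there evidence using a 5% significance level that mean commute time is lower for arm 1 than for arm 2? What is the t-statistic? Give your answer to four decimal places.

-2.7153

Let group 1 = arm 1, group 2 = arm 2. H0: μ_1 = μ_2; H1: μ_1 < μ_2 (Welch's two-sample t-test, left-tailed).
t = (x̄_1 − x̄_2)/√(s_1²/n_1 + s_2²/n_2) = (41 − 46.2)/√(3.26²/9 + 5.23²/11) = -2.7153
Welch–Satterthwaite df ≈ 16.97
p-value = P(T ≤ -2.7153) ≈ 0.007
Since p ≈ 0.007 < α = 0.05, reject H0; the evidence is statistically significant.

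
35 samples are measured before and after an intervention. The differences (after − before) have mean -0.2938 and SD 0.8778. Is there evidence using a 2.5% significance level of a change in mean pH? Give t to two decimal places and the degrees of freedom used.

H0: μ_d = 0; H1: μ_d ≠ 0 (paired t-test on the differences, two-sided).
t = d̄/(s_d/√n) = -0.2938/(0.8778/√35) = -1.98
df = n − 1 = 34
Two-sided p-value ≈ 0.056
Since p ≈ 0.056 > α = 0.025, fail to reject H0; the data do not provide sufficient evidence against H0.

t = -1.98, df = 34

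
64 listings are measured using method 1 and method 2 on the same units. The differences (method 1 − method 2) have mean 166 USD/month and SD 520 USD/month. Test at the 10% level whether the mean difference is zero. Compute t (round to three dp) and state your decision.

H0: μ_d = 0; H1: μ_d ≠ 0 (paired t-test on the differences, two-sided).
t = d̄/(s_d/√n) = 166/(520/√64) = 2.554
df = n − 1 = 63
Two-sided p-value ≈ 0.0131
Since p ≈ 0.0131 < α = 0.1, reject H0; the evidence is statistically significant.

t = 2.554; reject H0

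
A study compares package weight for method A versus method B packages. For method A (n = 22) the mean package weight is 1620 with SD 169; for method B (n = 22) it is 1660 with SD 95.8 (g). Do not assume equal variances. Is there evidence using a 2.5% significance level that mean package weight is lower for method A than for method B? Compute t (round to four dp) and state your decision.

t = -0.9658; fail to reject H0

Let group 1 = method A, group 2 = method B. H0: μ_1 = μ_2; H1: μ_1 < μ_2 (Welch's two-sample t-test, left-tailed).
t = (x̄_1 − x̄_2)/√(s_1²/n_1 + s_2²/n_2) = (1620 − 1660)/√(169²/22 + 95.8²/22) = -0.9658
Welch–Satterthwaite df ≈ 33.23
p-value = P(T ≤ -0.9658) ≈ 0.1706
Since p ≈ 0.1706 > α = 0.025, fail to reject H0; the data do not provide sufficient evidence against H0.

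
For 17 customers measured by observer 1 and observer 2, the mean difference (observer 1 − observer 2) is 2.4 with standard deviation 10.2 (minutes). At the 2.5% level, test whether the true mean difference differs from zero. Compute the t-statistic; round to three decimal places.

H0: μ_d = 0; H1: μ_d ≠ 0 (paired t-test on the differences, two-sided).
t = d̄/(s_d/√n) = 2.4/(10.2/√17) = 0.970
df = n − 1 = 16
Two-sided p-value ≈ 0.3464
Since p ≈ 0.3464 > α = 0.025, fail to reject H0; the evidence is not statistically significant.

0.970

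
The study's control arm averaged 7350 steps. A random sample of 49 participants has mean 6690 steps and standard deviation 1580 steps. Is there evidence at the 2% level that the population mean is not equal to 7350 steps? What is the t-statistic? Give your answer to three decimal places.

-2.924

H0: μ = 7350; H1: μ ≠ 7350 (one-sample t-test, two-sided).
t = (x̄ − μ₀)/(s/√n) = (6690 − 7350)/(1580/√49) = -2.924
df = n − 1 = 48
Two-sided p-value ≈ 0.005
Since p ≈ 0.005 < α = 0.02, reject H0; the data support H1.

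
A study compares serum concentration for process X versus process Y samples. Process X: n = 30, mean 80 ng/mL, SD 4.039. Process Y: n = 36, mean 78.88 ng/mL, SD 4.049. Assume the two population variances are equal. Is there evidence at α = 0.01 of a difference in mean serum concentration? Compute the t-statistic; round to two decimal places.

Let group 1 = process X, group 2 = process Y. H0: μ_1 = μ_2; H1: μ_1 ≠ μ_2 (two-sample pooled-variance t-test, two-sided).
s_p² = [(30−1)·4.039² + (36−1)·4.049²]/(30+36−2) = 16.3578
t = (80 − 78.88)/√[16.3578·(1/30 + 1/36)] = 1.12
df = n₁ + n₂ − 2 = 64
Two-sided p-value ≈ 0.267
Since p ≈ 0.267 > α = 0.01, fail to reject H0; the evidence is not statistically significant.

1.12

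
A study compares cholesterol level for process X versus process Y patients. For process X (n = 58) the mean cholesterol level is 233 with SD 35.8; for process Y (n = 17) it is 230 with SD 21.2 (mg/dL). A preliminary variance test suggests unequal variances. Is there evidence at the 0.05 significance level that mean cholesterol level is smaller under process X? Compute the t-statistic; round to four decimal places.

0.4306

Let group 1 = process X, group 2 = process Y. H0: μ_1 = μ_2; H1: μ_1 < μ_2 (Welch's two-sample t-test, left-tailed).
t = (x̄_1 − x̄_2)/√(s_1²/n_1 + s_2²/n_2) = (233 − 230)/√(35.8²/58 + 21.2²/17) = 0.4306
Welch–Satterthwaite df ≈ 45.08
p-value = P(T ≤ 0.4306) ≈ 0.666
Since p ≈ 0.666 > α = 0.05, fail to reject H0; the data do not provide sufficient evidence against H0.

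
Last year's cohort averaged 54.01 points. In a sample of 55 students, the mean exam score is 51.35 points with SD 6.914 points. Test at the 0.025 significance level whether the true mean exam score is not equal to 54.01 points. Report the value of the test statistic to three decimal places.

H0: μ = 54.01; H1: μ ≠ 54.01 (one-sample t-test, two-sided).
t = (x̄ − μ₀)/(s/√n) = (51.35 − 54.01)/(6.914/√55) = -2.853
df = n − 1 = 54
Two-sided p-value ≈ 0.006
Since p ≈ 0.006 < α = 0.025, reject H0; the evidence is statistically significant.

-2.853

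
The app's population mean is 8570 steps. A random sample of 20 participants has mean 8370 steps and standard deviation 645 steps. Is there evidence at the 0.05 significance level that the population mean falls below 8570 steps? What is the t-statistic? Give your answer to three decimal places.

H0: μ = 8570; H1: μ < 8570 (one-sample t-test, left-tailed).
t = (x̄ − μ₀)/(s/√n) = (8370 − 8570)/(645/√20) = -1.387
df = n − 1 = 19
p-value = P(T ≤ -1.387) ≈ 0.091
Since p ≈ 0.091 > α = 0.05, fail to reject H0; the evidence is not statistically significant.

-1.387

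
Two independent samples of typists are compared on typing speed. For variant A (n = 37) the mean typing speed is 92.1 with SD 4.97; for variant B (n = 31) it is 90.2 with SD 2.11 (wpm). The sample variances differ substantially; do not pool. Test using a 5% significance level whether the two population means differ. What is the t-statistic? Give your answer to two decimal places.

2.11

Let group 1 = variant A, group 2 = variant B. H0: μ_1 = μ_2; H1: μ_1 ≠ μ_2 (Welch's two-sample t-test, two-sided).
t = (x̄_1 − x̄_2)/√(s_1²/n_1 + s_2²/n_2) = (92.1 − 90.2)/√(4.97²/37 + 2.11²/31) = 2.11
Welch–Satterthwaite df ≈ 50.36
Two-sided p-value ≈ 0.040
Since p ≈ 0.040 < α = 0.05, reject H0; the evidence is statistically significant.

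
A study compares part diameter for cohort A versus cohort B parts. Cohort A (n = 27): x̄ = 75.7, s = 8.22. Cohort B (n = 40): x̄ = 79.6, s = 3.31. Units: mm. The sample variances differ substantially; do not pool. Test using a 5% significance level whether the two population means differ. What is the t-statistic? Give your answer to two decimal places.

-2.34

Let group 1 = cohort A, group 2 = cohort B. H0: μ_1 = μ_2; H1: μ_1 ≠ μ_2 (Welch's two-sample t-test, two-sided).
t = (x̄_1 − x̄_2)/√(s_1²/n_1 + s_2²/n_2) = (75.7 − 79.6)/√(8.22²/27 + 3.31²/40) = -2.34
Welch–Satterthwaite df ≈ 31.75
Two-sided p-value ≈ 0.0257
Since p ≈ 0.0257 < α = 0.05, reject H0; the data support H1.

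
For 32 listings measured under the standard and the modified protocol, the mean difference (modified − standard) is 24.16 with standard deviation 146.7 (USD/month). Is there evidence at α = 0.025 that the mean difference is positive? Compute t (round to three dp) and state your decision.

H0: μ_d = 0; H1: μ_d > 0 (paired t-test on the differences, right-tailed).
t = d̄/(s_d/√n) = 24.16/(146.7/√32) = 0.932
df = n − 1 = 31
p-value = P(T ≥ 0.932) ≈ 0.179
Since p ≈ 0.179 > α = 0.025, fail to reject H0; the evidence is not statistically significant.

t = 0.932; fail to reject H0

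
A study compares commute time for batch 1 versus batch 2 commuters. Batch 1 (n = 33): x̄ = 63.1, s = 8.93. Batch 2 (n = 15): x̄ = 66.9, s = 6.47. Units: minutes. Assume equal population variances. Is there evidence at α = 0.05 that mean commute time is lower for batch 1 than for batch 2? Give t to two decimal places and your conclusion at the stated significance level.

t = -1.48; fail to reject H0

Let group 1 = batch 1, group 2 = batch 2. H0: μ_1 = μ_2; H1: μ_1 < μ_2 (two-sample pooled-variance t-test, left-tailed).
s_p² = [(33−1)·8.93² + (15−1)·6.47²]/(33+15−2) = 68.215
t = (63.1 − 66.9)/√[68.215·(1/33 + 1/15)] = -1.48
df = n₁ + n₂ − 2 = 46
p-value = P(T ≤ -1.48) ≈ 0.073
Since p ≈ 0.073 > α = 0.05, fail to reject H0; the evidence is not statistically significant.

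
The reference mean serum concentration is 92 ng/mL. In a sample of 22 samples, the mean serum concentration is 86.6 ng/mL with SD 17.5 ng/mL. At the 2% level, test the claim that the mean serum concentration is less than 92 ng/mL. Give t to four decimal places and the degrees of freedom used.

H0: μ = 92; H1: μ < 92 (one-sample t-test, left-tailed).
t = (x̄ − μ₀)/(s/√n) = (86.6 − 92)/(17.5/√22) = -1.4473
df = n − 1 = 21
p-value = P(T ≤ -1.4473) ≈ 0.081
Since p ≈ 0.081 > α = 0.02, fail to reject H0; the evidence is not statistically significant.

t = -1.4473, df = 21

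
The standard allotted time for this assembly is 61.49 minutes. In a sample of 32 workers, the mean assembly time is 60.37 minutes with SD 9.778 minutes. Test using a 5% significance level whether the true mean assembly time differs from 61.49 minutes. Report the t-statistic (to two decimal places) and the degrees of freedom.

H0: μ = 61.49; H1: μ ≠ 61.49 (one-sample t-test, two-sided).
t = (x̄ − μ₀)/(s/√n) = (60.37 − 61.49)/(9.778/√32) = -0.65
df = n − 1 = 31
Two-sided p-value ≈ 0.5218
Since p ≈ 0.5218 > α = 0.05, fail to reject H0; the data do not provide sufficient evidence against H0.

t = -0.65, df = 31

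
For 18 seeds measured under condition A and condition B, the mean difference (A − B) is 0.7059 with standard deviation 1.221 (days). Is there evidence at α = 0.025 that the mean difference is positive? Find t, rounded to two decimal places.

2.45

H0: μ_d = 0; H1: μ_d > 0 (paired t-test on the differences, right-tailed).
t = d̄/(s_d/√n) = 0.7059/(1.221/√18) = 2.45
df = n − 1 = 17
p-value = P(T ≥ 2.45) ≈ 0.013
Since p ≈ 0.013 < α = 0.025, reject H0; the data support H1.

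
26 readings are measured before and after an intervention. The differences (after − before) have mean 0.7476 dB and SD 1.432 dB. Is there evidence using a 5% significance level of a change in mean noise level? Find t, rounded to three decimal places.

H0: μ_d = 0; H1: μ_d ≠ 0 (paired t-test on the differences, two-sided).
t = d̄/(s_d/√n) = 0.7476/(1.432/√26) = 2.662
df = n − 1 = 25
Two-sided p-value ≈ 0.0134
Since p ≈ 0.0134 < α = 0.05, reject H0; the data support H1.

2.662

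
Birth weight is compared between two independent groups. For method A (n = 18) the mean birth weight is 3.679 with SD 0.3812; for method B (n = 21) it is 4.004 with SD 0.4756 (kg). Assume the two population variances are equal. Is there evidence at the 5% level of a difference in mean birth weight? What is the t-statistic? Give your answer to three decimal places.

-2.327

Let group 1 = method A, group 2 = method B. H0: μ_1 = μ_2; H1: μ_1 ≠ μ_2 (two-sample pooled-variance t-test, two-sided).
s_p² = [(18−1)·0.3812² + (21−1)·0.4756²]/(18+21−2) = 0.189033
t = (3.679 − 4.004)/√[0.189033·(1/18 + 1/21)] = -2.327
df = n₁ + n₂ − 2 = 37
Two-sided p-value ≈ 0.026
Since p ≈ 0.026 < α = 0.05, reject H0; the data support H1.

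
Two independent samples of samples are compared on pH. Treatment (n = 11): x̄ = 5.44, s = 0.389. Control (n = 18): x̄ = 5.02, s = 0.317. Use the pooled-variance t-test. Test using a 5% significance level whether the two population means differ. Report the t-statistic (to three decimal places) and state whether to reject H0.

Let group 1 = treatment, group 2 = control. H0: μ_1 = μ_2; H1: μ_1 ≠ μ_2 (two-sample pooled-variance t-test, two-sided).
s_p² = [(11−1)·0.389² + (18−1)·0.317²]/(11+18−2) = 0.119316
t = (5.44 − 5.02)/√[0.119316·(1/11 + 1/18)] = 3.177
df = n₁ + n₂ − 2 = 27
Two-sided p-value ≈ 0.0037
Since p ≈ 0.0037 < α = 0.05, reject H0; the data support H1.

t = 3.177; reject H0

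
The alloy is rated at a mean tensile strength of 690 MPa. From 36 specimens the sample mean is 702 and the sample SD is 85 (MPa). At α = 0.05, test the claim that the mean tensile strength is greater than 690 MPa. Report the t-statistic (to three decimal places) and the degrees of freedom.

H0: μ = 690; H1: μ > 690 (one-sample t-test, right-tailed).
t = (x̄ − μ₀)/(s/√n) = (702 − 690)/(85/√36) = 0.847
df = n − 1 = 35
p-value = P(T ≥ 0.847) ≈ 0.201
Since p ≈ 0.201 > α = 0.05, fail to reject H0; the data do not provide sufficient evidence against H0.

t = 0.847, df = 35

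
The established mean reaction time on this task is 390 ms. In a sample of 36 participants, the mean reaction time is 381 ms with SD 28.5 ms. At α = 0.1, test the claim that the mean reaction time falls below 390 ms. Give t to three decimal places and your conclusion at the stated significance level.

H0: μ = 390; H1: μ < 390 (one-sample t-test, left-tailed).
t = (x̄ − μ₀)/(s/√n) = (381 − 390)/(28.5/√36) = -1.895
df = n − 1 = 35
p-value = P(T ≤ -1.895) ≈ 0.0332
Since p ≈ 0.0332 < α = 0.1, reject H0; the evidence is statistically significant.

t = -1.895; reject H0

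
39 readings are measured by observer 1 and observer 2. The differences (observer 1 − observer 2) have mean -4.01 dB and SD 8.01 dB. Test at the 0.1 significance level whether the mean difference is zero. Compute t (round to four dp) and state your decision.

H0: μ_d = 0; H1: μ_d ≠ 0 (paired t-test on the differences, two-sided).
t = d̄/(s_d/√n) = -4.01/(8.01/√39) = -3.1264
df = n − 1 = 38
Two-sided p-value ≈ 0.003
Since p ≈ 0.003 < α = 0.1, reject H0; the data support H1.

t = -3.1264; reject H0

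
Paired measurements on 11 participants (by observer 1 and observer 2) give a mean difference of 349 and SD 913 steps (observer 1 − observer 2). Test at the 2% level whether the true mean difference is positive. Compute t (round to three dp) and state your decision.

H0: μ_d = 0; H1: μ_d > 0 (paired t-test on the differences, right-tailed).
t = d̄/(s_d/√n) = 349/(913/√11) = 1.268
df = n − 1 = 10
p-value = P(T ≥ 1.268) ≈ 0.1168
Since p ≈ 0.1168 > α = 0.02, fail to reject H0; the data do not provide sufficient evidence against H0.

t = 1.268; fail to reject H0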